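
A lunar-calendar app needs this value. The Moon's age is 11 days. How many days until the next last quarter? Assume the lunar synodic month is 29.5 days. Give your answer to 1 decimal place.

11.1 days

Last quarter is 0.75 of the way through the cycle: age 0.75 × 29.5 = 22.125 d.
So 11.125 days remain (22.125 − 11).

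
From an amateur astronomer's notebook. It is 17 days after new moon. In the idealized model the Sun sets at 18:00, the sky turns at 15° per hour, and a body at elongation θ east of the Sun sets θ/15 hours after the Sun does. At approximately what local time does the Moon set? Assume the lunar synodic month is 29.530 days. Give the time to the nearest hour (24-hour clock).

Phase angle: θ = 360°·(17 d)/(29.530 d) = 207.2°.
Delay after the Sun = 207.2° / (15°/h) ≈ 13.82 h.
18:00 + 13.82 h ≈ 07:49 → 08:00 to the nearest hour.

08:00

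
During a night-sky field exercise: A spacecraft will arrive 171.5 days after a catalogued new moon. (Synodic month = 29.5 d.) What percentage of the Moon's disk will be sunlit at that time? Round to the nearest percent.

31%

Reduce mod P: 171.5 − 5×29.5 = 24.00 d into the current lunation.
Phase angle: θ = 360°·(24.00 d)/(29.5 d) = 292.9°.
With cos θ = 0.389, the lit fraction is (1 − 0.389)/2 ≈ 0.306, so 31%.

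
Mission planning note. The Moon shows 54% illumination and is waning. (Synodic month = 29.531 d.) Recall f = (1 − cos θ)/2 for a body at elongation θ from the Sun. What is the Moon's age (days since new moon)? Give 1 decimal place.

cos θ = 1 − 2f = -0.080, giving a principal value of 94.6°.
Waning ⇒ past full, so θ = 360° − 94.6° = 265.4°.
Age = 29.531 × 265.4°/360° ≈ 21.77 days.

21.8 days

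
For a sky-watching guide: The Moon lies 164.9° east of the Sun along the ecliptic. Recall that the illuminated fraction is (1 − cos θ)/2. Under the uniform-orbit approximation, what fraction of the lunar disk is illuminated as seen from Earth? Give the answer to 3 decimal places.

f = (1 − cos 164.9°)/2 = (1 − (-0.965))/2 ≈ 0.983.

0.983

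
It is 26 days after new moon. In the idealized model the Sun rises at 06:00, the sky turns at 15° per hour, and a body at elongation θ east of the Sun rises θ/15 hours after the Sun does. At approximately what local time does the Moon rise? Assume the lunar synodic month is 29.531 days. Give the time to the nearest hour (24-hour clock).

03:00

Elongation θ = 360° × 26/29.531 ≈ 317.0°.
The Moon trails the Sun by θ/15 = 317.0/15 ≈ 21.13 hours.
06:00 + 21.13 h ≈ 03:08 → 03:00 to the nearest hour.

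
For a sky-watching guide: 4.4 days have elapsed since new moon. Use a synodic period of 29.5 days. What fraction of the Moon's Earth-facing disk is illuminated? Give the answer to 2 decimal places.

0.20

The Moon has covered 4.4/29.5 of its cycle, so θ ≈ 360° × 4.4/29.5 = 53.7°.
With cos θ = 0.592, the lit fraction is (1 − 0.592)/2 ≈ 0.204.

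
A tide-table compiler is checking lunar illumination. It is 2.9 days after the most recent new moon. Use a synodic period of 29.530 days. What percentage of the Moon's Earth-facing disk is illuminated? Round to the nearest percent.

Elongation θ = 360° × 2.9/29.530 ≈ 35.4°.
With cos θ = 0.816, the lit fraction is (1 − 0.816)/2 ≈ 0.092, so 9%.

9%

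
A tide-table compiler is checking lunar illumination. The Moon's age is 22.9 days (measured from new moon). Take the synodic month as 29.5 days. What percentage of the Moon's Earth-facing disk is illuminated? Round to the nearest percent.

Phase angle: θ = 360°·(22.9 d)/(29.5 d) = 279.5°.
Illuminated fraction = (1 − cos 279.5°)/2 = (1 − 0.164)/2 ≈ 0.418, so 42%.

42%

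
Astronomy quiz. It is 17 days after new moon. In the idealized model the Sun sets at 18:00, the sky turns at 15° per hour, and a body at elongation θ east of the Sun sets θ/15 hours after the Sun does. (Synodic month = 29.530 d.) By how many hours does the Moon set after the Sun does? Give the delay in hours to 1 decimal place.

13.8 h

The Moon has covered 17/29.530 of its cycle, so θ ≈ 360° × 17/29.530 = 207.2°.
At 15° of sky rotation per hour, 207.2° corresponds to a 13.82 h lag.
So the Moon sets 13.82 h after the Sun.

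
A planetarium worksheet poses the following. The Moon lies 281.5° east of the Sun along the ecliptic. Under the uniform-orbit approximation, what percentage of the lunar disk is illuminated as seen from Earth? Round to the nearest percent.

f = (1 − cos 281.5°)/2 = (1 − 0.199)/2 ≈ 0.400, i.e. 40%.

40%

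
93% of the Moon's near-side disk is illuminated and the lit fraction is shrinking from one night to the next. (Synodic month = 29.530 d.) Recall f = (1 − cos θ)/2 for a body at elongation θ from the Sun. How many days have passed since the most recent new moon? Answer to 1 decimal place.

From f = (1 − cos θ)/2: cos θ = 1 − 2×0.93 = -0.860; arccos → 149.3°.
A waning Moon lies in 180°–360°, so θ = 360° − 149.3° = 210.7°.
Age = 29.530 × 210.7°/360° ≈ 17.28 days.

17.3 days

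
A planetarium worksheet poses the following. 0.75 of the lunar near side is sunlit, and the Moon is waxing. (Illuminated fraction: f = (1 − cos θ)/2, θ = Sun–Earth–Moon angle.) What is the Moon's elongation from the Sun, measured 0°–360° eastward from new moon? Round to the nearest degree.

cos θ = 1 − 2f = -0.500, giving a principal value of 120.0°.
Waxing ⇒ before full, so θ = 120.0°.

120°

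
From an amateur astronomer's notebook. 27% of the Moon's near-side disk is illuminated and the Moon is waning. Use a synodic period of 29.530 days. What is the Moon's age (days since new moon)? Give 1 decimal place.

24.4 days

Invert f = (1 − cos θ)/2 to get cos θ = 1 − 2(0.27) = 0.460, hence θ₀ = arccos 0.460 = 62.6°.
Since the Moon is past full (waning), take the reflex angle: θ = 360° − 62.6° = 297.4°.
That fraction of the synodic month is 297.4/360 × 29.530 d ≈ 24.39 d.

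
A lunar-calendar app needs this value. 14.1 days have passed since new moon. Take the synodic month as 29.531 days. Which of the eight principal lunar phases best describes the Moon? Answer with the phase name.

full moon

θ ≈ 360° × 14.1/29.531 = 172°, which falls in the full moon sector.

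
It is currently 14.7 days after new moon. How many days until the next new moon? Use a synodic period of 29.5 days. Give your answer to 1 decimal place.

The next new moon completes the synodic month: 29.5 − 14.7 = 14.800 days.

14.8 days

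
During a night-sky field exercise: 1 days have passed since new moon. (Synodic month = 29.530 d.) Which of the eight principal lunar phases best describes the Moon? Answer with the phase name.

new moon

θ ≈ 360° × 1/29.530 = 12°, which falls in the new moon sector.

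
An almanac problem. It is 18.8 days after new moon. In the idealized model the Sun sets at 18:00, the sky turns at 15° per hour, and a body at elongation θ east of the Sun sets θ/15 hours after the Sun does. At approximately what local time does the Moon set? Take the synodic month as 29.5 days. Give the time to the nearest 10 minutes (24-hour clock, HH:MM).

09:20

The Moon has covered 18.8/29.5 of its cycle, so θ ≈ 360° × 18.8/29.5 = 229.4°.
The Moon trails the Sun by θ/15 = 229.4/15 ≈ 15.29 hours.
18:00 + 15.295 h ≈ 09:18 → 09:20 to the nearest ten minutes.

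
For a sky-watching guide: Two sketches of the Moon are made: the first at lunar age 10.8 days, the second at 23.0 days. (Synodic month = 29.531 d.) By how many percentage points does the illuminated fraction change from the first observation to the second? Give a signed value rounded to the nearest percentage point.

-42 percentage points

θ₁ = 360° × 10.8/29.531 = 131.7°, f₁ = (1 − cos θ₁)/2 = 0.832.
θ₂ = 360° × 23.0/29.531 = 280.4°, f₂ = (1 − cos θ₂)/2 = 0.410.
Change = f₂ − f₁ = -0.422 → -42 percentage points.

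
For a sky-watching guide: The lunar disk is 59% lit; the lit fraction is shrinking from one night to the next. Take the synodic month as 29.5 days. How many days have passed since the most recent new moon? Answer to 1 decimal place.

From f = (1 − cos θ)/2: cos θ = 1 − 2×0.59 = -0.180; arccos → 100.4°.
Waning ⇒ past full, so θ = 360° − 100.4° = 259.6°.
Age = 29.5 × 259.6°/360° ≈ 21.28 days.

21.3 days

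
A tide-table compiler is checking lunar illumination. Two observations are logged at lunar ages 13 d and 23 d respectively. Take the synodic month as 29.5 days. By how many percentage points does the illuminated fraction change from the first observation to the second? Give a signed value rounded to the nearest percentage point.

First observation: θ = 360°·13/29.5 = 158.6°, so f = 0.966.
Second observation: θ = 280.7°, f = 0.407.
Δf = 0.407 − 0.966 = -0.558, i.e. -56 pp.

-56 pp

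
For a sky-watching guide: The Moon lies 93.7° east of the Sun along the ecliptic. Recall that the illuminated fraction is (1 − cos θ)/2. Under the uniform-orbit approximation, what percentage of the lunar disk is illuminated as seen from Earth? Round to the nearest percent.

f = (1 − cos 93.7°)/2 = (1 − (-0.065))/2 ≈ 0.532, i.e. 53%.

53%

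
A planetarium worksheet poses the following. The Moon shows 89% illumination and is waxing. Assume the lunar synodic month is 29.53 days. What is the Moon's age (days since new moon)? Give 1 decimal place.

11.6 days

From f = (1 − cos θ)/2: cos θ = 1 − 2×0.89 = -0.780; arccos → 141.3°.
Before full moon the principal value applies: θ = 141.3°.
Age = 29.53 × 141.3°/360° ≈ 11.59 days.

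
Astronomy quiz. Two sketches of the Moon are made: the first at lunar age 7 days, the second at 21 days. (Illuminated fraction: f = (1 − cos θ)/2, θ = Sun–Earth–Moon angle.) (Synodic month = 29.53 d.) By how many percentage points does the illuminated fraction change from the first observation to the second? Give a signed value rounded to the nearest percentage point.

First observation: θ = 360°·7/29.53 = 85.3°, so f = 0.459.
Second observation: θ = 256.0°, f = 0.621.
Δf = 0.621 − 0.459 = +0.162, i.e. +16 pp.

+16 pp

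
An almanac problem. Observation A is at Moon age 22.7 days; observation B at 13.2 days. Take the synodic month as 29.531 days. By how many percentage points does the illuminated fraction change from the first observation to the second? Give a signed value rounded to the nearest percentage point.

+53 percentage points

First observation: θ = 360°·22.7/29.531 = 276.7°, so f = 0.441.
Second observation: θ = 160.9°, f = 0.973.
Δf = 0.973 − 0.441 = +0.531, i.e. +53 pp.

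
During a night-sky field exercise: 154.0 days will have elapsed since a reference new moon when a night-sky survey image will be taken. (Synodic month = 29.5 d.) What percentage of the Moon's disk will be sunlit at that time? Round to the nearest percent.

41%

154.0 d spans 5 complete synodic months (5 × 29.5 = 147.50 d) plus 6.50 d.
Elongation θ = 360° × 6.50/29.5 ≈ 79.3°.
With cos θ = 0.185, the lit fraction is (1 − 0.185)/2 ≈ 0.407, so 41%.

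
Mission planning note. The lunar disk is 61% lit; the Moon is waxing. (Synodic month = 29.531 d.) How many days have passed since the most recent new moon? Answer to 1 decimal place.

From f = (1 − cos θ)/2: cos θ = 1 − 2×0.61 = -0.220; arccos → 102.7°.
Before full moon the principal value applies: θ = 102.7°.
Age = 29.531 × 102.7°/360° ≈ 8.43 days.

8.4 days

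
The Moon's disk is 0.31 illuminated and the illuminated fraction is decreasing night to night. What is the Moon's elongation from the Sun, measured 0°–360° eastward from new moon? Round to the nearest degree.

From f = (1 − cos θ)/2: cos θ = 1 − 2×0.31 = 0.380; arccos → 67.7°.
Since the Moon is past full (waning), take the reflex angle: θ = 360° − 67.7° = 292.3°.

292°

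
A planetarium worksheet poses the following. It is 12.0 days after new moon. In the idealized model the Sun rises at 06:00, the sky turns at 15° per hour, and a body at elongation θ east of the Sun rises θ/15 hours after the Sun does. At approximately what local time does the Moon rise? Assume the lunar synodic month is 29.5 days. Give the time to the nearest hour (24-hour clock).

Phase angle: θ = 360°·(12.0 d)/(29.5 d) = 146.4°.
The Moon trails the Sun by θ/15 = 146.4/15 ≈ 9.76 hours.
06:00 + 9.76 h ≈ 15:46 → 16:00 to the nearest hour.

16:00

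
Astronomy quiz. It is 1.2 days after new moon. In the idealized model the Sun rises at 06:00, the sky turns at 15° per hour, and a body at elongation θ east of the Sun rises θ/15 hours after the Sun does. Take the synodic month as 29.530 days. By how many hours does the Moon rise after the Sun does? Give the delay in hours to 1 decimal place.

1.0 h

The Moon has covered 1.2/29.530 of its cycle, so θ ≈ 360° × 1.2/29.530 = 14.6°.
The Moon trails the Sun by θ/15 = 14.6/15 ≈ 0.98 hours.
So the Moon rises 0.98 h after the Sun.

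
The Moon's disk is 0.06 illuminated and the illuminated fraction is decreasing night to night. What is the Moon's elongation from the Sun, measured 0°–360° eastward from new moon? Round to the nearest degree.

From f = (1 − cos θ)/2: cos θ = 1 − 2×0.06 = 0.880; arccos → 28.4°.
Since the Moon is past full (waning), take the reflex angle: θ = 360° − 28.4° = 331.6°.

332°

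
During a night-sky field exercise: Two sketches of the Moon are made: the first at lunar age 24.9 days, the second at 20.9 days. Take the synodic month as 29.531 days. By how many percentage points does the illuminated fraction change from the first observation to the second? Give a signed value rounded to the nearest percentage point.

First observation: θ = 360°·24.9/29.531 = 303.5°, so f = 0.224.
Second observation: θ = 254.8°, f = 0.631.
Δf = 0.631 − 0.224 = +0.408, i.e. +41 pp.

+41 percentage points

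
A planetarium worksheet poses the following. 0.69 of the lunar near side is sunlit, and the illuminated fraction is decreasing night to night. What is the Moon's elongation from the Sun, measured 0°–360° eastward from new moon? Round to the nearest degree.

248°

cos θ = 1 − 2f = -0.380, giving a principal value of 112.3°.
Since the Moon is past full (waning), take the reflex angle: θ = 360° − 112.3° = 247.7°.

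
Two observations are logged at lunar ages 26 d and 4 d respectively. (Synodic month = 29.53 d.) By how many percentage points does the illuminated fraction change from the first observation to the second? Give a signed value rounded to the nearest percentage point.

First observation: θ = 360°·26/29.53 = 317.0°, so f = 0.135.
Second observation: θ = 48.8°, f = 0.170.
Δf = 0.170 − 0.135 = +0.036, i.e. +4 pp.

+4 percentage points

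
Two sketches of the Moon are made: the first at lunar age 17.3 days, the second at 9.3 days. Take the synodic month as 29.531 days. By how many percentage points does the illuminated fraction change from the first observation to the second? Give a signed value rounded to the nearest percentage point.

-23 pp

First observation: θ = 360°·17.3/29.531 = 210.9°, so f = 0.929.
Second observation: θ = 113.4°, f = 0.698.
Δf = 0.698 − 0.929 = -0.231, i.e. -23 pp.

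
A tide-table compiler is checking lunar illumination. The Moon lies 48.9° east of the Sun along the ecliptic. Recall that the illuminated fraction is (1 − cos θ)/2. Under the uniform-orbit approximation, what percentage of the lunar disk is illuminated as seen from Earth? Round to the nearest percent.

Half-versine of 48.9°: (1 − 0.657)/2 = 0.171, i.e. 17%.

17%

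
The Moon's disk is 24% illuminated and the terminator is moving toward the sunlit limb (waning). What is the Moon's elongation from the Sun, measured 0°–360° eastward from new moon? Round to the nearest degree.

301°

cos θ = 1 − 2f = 0.520, giving a principal value of 58.7°.
A waning Moon lies in 180°–360°, so θ = 360° − 58.7° = 301.3°.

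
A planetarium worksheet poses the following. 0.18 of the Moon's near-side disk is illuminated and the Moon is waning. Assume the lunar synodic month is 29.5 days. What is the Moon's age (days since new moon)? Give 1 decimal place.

25.4 days

cos θ = 1 − 2f = 0.640, giving a principal value of 50.2°.
A waning Moon lies in 180°–360°, so θ = 360° − 50.2° = 309.8°.
Age = 29.5 × 309.8°/360° ≈ 25.39 days.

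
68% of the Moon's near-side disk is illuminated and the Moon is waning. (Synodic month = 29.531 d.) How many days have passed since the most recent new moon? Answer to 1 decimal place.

20.4 days

From f = (1 − cos θ)/2: cos θ = 1 − 2×0.68 = -0.360; arccos → 111.1°.
Since the Moon is past full (waning), take the reflex angle: θ = 360° − 111.1° = 248.9°.
Age = 29.531 × 248.9°/360° ≈ 20.42 days.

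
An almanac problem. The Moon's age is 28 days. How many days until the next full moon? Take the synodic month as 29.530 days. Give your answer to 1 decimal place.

Full moon occurs at elongation 180°, i.e. at age 29.530 × 180/360 = 14.765 d.
This lunation's full moon (14.765 d) has passed, so add one period: 44.295 − 28 = 16.295 days.

16.3 days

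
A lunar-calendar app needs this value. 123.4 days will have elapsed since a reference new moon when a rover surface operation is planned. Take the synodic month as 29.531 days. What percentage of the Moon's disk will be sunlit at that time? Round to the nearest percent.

28%

123.4/29.531 = 4.179 lunations, so 4 complete cycles and 5.28 d into the next.
Phase angle: θ = 360°·(5.28 d)/(29.531 d) = 64.3°.
cos 64.3° = 0.433, so f = (1 − 0.433)/2 = 0.283, so 28%.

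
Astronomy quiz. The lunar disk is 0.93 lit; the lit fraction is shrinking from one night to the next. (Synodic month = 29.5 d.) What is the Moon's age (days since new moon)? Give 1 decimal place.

From f = (1 − cos θ)/2: cos θ = 1 − 2×0.93 = -0.860; arccos → 149.3°.
Since the Moon is past full (waning), take the reflex angle: θ = 360° − 149.3° = 210.7°.
At 360°/29.5 d per day, 210.7° corresponds to 17.26 days.

17.3 days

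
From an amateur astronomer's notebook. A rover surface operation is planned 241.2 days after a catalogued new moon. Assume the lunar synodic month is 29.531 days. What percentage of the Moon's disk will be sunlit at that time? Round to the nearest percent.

25%

241.2 d spans 8 complete synodic months (8 × 29.531 = 236.25 d) plus 4.95 d.
The Moon has covered 4.95/29.531 of its cycle, so θ ≈ 360° × 4.95/29.531 = 60.4°.
cos 60.4° = 0.494, so f = (1 − 0.494)/2 = 0.253, so 25%.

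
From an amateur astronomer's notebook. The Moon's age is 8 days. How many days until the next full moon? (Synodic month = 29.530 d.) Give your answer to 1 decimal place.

6.8 days

Full moon is 0.5 of the way through the cycle: age 0.5 × 29.530 = 14.765 d.
That is 14.765 − 8 = 6.765 days ahead.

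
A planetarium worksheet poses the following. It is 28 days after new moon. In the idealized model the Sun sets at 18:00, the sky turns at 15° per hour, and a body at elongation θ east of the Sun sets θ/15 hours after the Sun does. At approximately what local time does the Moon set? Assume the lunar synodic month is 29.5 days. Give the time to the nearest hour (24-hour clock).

Elongation θ = 360° × 28/29.5 ≈ 341.7°.
At 15° of sky rotation per hour, 341.7° corresponds to a 22.78 h lag.
18:00 + 22.78 h ≈ 16:47 → 17:00 to the nearest hour.

17:00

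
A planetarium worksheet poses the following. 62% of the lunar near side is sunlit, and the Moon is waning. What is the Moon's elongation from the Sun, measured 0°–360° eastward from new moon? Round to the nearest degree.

256°

cos θ = 1 − 2f = -0.240, giving a principal value of 103.9°.
Waning ⇒ past full, so θ = 360° − 103.9° = 256.1°.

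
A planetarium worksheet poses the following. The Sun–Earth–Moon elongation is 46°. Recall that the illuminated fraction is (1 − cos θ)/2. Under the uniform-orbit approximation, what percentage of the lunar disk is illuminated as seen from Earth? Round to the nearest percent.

15%

cos 46° = 0.695, so f = (1 − 0.695)/2 = 0.153, i.e. 15%.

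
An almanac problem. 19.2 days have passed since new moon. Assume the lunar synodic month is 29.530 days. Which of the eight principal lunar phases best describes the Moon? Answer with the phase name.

waning gibbous

θ ≈ 360° × 19.2/29.530 = 234°, which falls in the waning gibbous sector.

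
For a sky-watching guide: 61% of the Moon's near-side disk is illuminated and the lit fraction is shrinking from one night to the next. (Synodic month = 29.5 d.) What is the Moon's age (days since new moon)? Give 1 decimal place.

21.1 days

cos θ = 1 − 2f = -0.220, giving a principal value of 102.7°.
A waning Moon lies in 180°–360°, so θ = 360° − 102.7° = 257.3°.
That fraction of the synodic month is 257.3/360 × 29.5 d ≈ 21.08 d.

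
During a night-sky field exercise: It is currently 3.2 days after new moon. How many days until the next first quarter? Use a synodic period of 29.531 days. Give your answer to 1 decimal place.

First quarter is 0.25 of the way through the cycle: age 0.25 × 29.531 = 7.383 d.
That is 7.383 − 3.2 = 4.183 days ahead.

4.2 days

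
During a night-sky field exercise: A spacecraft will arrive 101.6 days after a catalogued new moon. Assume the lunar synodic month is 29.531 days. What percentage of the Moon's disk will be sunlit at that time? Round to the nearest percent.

101.6 d spans 3 complete synodic months (3 × 29.531 = 88.59 d) plus 13.01 d.
Phase angle: θ = 360°·(13.01 d)/(29.531 d) = 158.6°.
cos 158.6° = (-0.931), so f = (1 − (-0.931))/2 = 0.965, so 97%.

97%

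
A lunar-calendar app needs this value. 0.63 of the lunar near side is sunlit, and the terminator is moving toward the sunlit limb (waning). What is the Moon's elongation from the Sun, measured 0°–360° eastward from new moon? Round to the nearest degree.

255°

cos θ = 1 − 2f = -0.260, giving a principal value of 105.1°.
A waning Moon lies in 180°–360°, so θ = 360° − 105.1° = 254.9°.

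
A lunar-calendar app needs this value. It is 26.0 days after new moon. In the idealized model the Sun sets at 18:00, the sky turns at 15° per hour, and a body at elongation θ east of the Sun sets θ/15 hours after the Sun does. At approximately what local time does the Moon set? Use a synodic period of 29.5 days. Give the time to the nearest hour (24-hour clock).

15:00

Phase angle: θ = 360°·(26.0 d)/(29.5 d) = 317.3°.
Delay after the Sun = 317.3° / (15°/h) ≈ 21.15 h.
18:00 + 21.15 h ≈ 15:09 → 15:00 to the nearest hour.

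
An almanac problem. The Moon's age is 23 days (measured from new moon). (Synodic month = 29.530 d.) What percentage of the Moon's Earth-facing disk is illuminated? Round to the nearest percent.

Elongation θ = 360° × 23/29.530 ≈ 280.4°.
With cos θ = 0.180, the lit fraction is (1 − 0.180)/2 ≈ 0.410, so 41%.

41%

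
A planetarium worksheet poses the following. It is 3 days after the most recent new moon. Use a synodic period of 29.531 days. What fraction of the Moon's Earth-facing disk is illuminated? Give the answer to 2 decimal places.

Phase angle: θ = 360°·(3 d)/(29.531 d) = 36.6°.
cos 36.6° = 0.803, so f = (1 − 0.803)/2 = 0.098.

0.10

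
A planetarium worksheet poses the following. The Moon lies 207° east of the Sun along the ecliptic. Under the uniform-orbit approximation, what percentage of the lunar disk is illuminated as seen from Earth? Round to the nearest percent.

f = (1 − cos 207°)/2 = (1 − (-0.891))/2 ≈ 0.946, i.e. 95%.

95%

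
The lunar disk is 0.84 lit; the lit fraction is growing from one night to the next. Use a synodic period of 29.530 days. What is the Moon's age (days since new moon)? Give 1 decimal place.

10.9 days

Invert f = (1 − cos θ)/2 to get cos θ = 1 − 2(0.84) = -0.680, hence θ₀ = arccos -0.680 = 132.8°.
Before full moon the principal value applies: θ = 132.8°.
Age = 29.530 × 132.8°/360° ≈ 10.90 days.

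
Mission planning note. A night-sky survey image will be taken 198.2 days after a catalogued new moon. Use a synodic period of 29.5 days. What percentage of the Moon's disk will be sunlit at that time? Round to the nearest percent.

198.2 d spans 6 complete synodic months (6 × 29.5 = 177.00 d) plus 21.20 d.
Elongation θ = 360° × 21.20/29.5 ≈ 258.7°.
cos 258.7° = (-0.196), so f = (1 − (-0.196))/2 = 0.598, so 60%.

60%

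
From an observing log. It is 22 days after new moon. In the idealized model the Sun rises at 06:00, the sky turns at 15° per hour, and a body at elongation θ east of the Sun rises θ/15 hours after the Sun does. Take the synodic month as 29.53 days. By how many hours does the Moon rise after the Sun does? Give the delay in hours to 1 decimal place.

17.9 h

Phase angle: θ = 360°·(22 d)/(29.53 d) = 268.2°.
The Moon trails the Sun by θ/15 = 268.2/15 ≈ 17.88 hours.
So the Moon rises 17.88 h after the Sun.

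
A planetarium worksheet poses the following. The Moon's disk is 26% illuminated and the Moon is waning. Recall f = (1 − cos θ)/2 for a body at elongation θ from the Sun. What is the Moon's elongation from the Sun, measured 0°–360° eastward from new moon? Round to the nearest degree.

299°

Invert f = (1 − cos θ)/2 to get cos θ = 1 − 2(0.26) = 0.480, hence θ₀ = arccos 0.480 = 61.3°.
A waning Moon lies in 180°–360°, so θ = 360° − 61.3° = 298.7°.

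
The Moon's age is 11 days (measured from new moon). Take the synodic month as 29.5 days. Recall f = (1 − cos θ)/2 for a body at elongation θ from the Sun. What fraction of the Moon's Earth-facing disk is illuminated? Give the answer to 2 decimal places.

0.85

Phase angle: θ = 360°·(11 d)/(29.5 d) = 134.2°.
cos 134.2° = (-0.698), so f = (1 − (-0.698))/2 = 0.849.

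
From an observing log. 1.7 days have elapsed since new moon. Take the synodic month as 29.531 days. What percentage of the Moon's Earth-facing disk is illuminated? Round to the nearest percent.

3%

Elongation θ = 360° × 1.7/29.531 ≈ 20.7°.
Illuminated fraction = (1 − cos 20.7°)/2 = (1 − 0.935)/2 ≈ 0.032, so 3%.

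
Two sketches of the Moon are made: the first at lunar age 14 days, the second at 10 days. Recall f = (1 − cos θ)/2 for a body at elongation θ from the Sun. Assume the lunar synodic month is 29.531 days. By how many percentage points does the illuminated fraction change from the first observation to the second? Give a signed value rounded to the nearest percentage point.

θ₁ = 360° × 14/29.531 = 170.7°, f₁ = (1 − cos θ₁)/2 = 0.993.
θ₂ = 360° × 10/29.531 = 121.9°, f₂ = (1 − cos θ₂)/2 = 0.764.
Change = f₂ − f₁ = -0.229 → -23 percentage points.

-23 percentage points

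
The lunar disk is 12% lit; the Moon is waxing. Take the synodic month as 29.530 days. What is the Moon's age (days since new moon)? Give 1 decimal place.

3.3 days

From f = (1 − cos θ)/2: cos θ = 1 − 2×0.12 = 0.760; arccos → 40.5°.
The Moon is waxing (0°–180°), so θ = 40.5° directly.
At 360°/29.530 d per day, 40.5° corresponds to 3.33 days.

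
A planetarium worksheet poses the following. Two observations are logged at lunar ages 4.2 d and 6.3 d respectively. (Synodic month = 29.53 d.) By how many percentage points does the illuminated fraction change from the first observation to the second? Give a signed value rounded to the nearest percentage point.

θ₁ = 360° × 4.2/29.53 = 51.2°, f₁ = (1 − cos θ₁)/2 = 0.187.
θ₂ = 360° × 6.3/29.53 = 76.8°, f₂ = (1 − cos θ₂)/2 = 0.386.
Change = f₂ − f₁ = +0.199 → +20 percentage points.

+20 percentage points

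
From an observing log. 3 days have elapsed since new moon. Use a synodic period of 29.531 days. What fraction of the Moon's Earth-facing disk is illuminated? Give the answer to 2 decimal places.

Elongation θ = 360° × 3/29.531 ≈ 36.6°.
cos 36.6° = 0.803, so f = (1 − 0.803)/2 = 0.098.

0.10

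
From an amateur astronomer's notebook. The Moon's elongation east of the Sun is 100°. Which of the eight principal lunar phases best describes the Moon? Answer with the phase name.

100° lies in the first quarter sector of the 8-phase cycle.

first quarter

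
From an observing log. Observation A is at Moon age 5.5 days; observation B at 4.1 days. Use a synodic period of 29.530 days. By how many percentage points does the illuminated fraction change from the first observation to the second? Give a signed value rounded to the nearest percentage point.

-13 pp

First observation: θ = 360°·5.5/29.530 = 67.1°, so f = 0.305.
Second observation: θ = 50.0°, f = 0.178.
Δf = 0.178 − 0.305 = -0.127, i.e. -13 pp.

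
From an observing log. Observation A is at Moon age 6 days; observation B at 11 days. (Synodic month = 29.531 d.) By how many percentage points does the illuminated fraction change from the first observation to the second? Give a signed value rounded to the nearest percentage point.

θ₁ = 360° × 6/29.531 = 73.1°, f₁ = (1 − cos θ₁)/2 = 0.355.
θ₂ = 360° × 11/29.531 = 134.1°, f₂ = (1 − cos θ₂)/2 = 0.848.
Change = f₂ − f₁ = +0.493 → +49 percentage points.

+49 percentage points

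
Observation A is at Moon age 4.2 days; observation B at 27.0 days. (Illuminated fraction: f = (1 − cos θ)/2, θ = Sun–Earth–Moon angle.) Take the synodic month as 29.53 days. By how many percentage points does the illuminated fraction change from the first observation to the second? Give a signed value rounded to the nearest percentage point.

θ₁ = 360° × 4.2/29.53 = 51.2°, f₁ = (1 − cos θ₁)/2 = 0.187.
θ₂ = 360° × 27.0/29.53 = 329.2°, f₂ = (1 − cos θ₂)/2 = 0.071.
Change = f₂ − f₁ = -0.116 → -12 percentage points.

-12 percentage points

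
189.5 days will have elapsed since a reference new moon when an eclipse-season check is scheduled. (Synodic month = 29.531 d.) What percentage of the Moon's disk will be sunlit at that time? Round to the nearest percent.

Reduce mod P: 189.5 − 6×29.531 = 12.31 d into the current lunation.
Elongation θ = 360° × 12.31/29.531 ≈ 150.1°.
Illuminated fraction = (1 − cos 150.1°)/2 = (1 − (-0.867))/2 ≈ 0.934, so 93%.

93%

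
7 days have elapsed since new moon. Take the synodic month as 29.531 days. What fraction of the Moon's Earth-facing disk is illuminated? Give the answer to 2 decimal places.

Elongation θ = 360° × 7/29.531 ≈ 85.3°.
Illuminated fraction = (1 − cos 85.3°)/2 = (1 − 0.081)/2 ≈ 0.459.

0.46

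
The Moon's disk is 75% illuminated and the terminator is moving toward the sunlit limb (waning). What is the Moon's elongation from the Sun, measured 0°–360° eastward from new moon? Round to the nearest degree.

240°

cos θ = 1 − 2f = -0.500, giving a principal value of 120.0°.
Since the Moon is past full (waning), take the reflex angle: θ = 360° − 120.0° = 240.0°.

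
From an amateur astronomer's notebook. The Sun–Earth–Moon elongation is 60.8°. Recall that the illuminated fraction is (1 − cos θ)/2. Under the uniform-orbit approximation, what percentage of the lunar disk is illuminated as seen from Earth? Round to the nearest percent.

Half-versine of 60.8°: (1 − 0.488)/2 = 0.256, i.e. 26%.

26%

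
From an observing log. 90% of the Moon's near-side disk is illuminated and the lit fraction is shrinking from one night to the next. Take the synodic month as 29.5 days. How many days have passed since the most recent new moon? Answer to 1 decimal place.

cos θ = 1 − 2f = -0.800, giving a principal value of 143.1°.
Waning ⇒ past full, so θ = 360° − 143.1° = 216.9°.
Age = 29.5 × 216.9°/360° ≈ 17.77 days.

17.8 days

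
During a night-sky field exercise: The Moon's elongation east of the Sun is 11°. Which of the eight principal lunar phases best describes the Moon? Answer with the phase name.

new moon

The new moon sector spans roughly -22°–22°; 11° falls inside it.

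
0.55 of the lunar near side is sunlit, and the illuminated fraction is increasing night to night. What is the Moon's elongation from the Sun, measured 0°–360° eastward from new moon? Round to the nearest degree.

96°

cos θ = 1 − 2f = -0.100, giving a principal value of 95.7°.
The Moon is waxing (0°–180°), so θ = 95.7° directly.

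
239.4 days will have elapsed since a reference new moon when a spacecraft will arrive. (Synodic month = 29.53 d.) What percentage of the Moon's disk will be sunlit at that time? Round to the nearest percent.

Reduce mod P: 239.4 − 8×29.53 = 3.16 d into the current lunation.
Phase angle: θ = 360°·(3.16 d)/(29.53 d) = 38.5°.
Illuminated fraction = (1 − cos 38.5°)/2 = (1 − 0.782)/2 ≈ 0.109, so 11%.

11%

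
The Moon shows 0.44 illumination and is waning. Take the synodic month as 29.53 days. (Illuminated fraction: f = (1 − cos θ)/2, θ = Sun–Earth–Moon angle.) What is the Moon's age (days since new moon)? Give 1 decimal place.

Invert f = (1 − cos θ)/2 to get cos θ = 1 − 2(0.44) = 0.120, hence θ₀ = arccos 0.120 = 83.1°.
A waning Moon lies in 180°–360°, so θ = 360° − 83.1° = 276.9°.
Age = 29.53 × 276.9°/360° ≈ 22.71 days.

22.7 days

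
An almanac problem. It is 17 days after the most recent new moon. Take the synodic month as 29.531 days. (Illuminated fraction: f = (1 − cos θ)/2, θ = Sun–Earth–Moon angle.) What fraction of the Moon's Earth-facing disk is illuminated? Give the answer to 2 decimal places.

Phase angle: θ = 360°·(17 d)/(29.531 d) = 207.2°.
With cos θ = (-0.889), the lit fraction is (1 − (-0.889))/2 ≈ 0.945.

0.94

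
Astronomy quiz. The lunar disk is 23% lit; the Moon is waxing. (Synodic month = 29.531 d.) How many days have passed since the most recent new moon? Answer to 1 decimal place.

4.7 days

cos θ = 1 − 2f = 0.540, giving a principal value of 57.3°.
Waxing ⇒ before full, so θ = 57.3°.
That fraction of the synodic month is 57.3/360 × 29.531 d ≈ 4.70 d.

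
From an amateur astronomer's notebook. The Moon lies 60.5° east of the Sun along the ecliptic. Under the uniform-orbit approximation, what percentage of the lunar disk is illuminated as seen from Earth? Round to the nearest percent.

25%

f = (1 − cos 60.5°)/2 = (1 − 0.492)/2 ≈ 0.254, i.e. 25%.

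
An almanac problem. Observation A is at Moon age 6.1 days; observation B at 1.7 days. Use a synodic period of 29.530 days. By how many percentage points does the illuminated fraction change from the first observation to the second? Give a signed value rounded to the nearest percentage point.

-33 percentage points

First observation: θ = 360°·6.1/29.530 = 74.4°, so f = 0.365.
Second observation: θ = 20.7°, f = 0.032.
Δf = 0.032 − 0.365 = -0.333, i.e. -33 pp.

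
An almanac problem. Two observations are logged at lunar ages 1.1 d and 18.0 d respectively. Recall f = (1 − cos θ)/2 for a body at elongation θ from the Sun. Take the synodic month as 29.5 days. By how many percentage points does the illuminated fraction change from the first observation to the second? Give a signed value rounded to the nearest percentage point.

First observation: θ = 360°·1.1/29.5 = 13.4°, so f = 0.014.
Second observation: θ = 219.7°, f = 0.885.
Δf = 0.885 − 0.014 = +0.871, i.e. +87 pp.

+87 percentage points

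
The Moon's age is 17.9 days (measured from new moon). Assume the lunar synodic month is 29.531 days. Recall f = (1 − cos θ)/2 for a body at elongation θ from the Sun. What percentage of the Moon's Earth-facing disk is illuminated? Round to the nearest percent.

Phase angle: θ = 360°·(17.9 d)/(29.531 d) = 218.2°.
cos 218.2° = (-0.786), so f = (1 − (-0.786))/2 = 0.893, so 89%.

89%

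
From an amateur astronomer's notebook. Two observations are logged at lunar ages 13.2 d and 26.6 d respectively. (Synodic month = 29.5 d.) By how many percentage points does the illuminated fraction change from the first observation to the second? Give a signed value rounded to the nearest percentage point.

θ₁ = 360° × 13.2/29.5 = 161.1°, f₁ = (1 − cos θ₁)/2 = 0.973.
θ₂ = 360° × 26.6/29.5 = 324.6°, f₂ = (1 − cos θ₂)/2 = 0.092.
Change = f₂ − f₁ = -0.881 → -88 percentage points.

-88 percentage points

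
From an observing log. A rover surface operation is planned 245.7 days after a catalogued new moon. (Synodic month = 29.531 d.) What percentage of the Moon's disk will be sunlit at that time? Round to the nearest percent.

245.7 d spans 8 complete synodic months (8 × 29.531 = 236.25 d) plus 9.45 d.
The Moon has covered 9.45/29.531 of its cycle, so θ ≈ 360° × 9.45/29.531 = 115.2°.
With cos θ = (-0.426), the lit fraction is (1 − (-0.426))/2 ≈ 0.713, so 71%.

71%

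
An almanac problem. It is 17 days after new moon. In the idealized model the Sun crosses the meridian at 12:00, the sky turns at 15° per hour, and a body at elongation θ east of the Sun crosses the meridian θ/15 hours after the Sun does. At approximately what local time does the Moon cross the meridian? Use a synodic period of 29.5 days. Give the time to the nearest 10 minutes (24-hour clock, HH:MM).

01:50

Phase angle: θ = 360°·(17 d)/(29.5 d) = 207.5°.
The Moon trails the Sun by θ/15 = 207.5/15 ≈ 13.83 hours.
12:00 + 13.831 h ≈ 01:50 → 01:50 to the nearest ten minutes.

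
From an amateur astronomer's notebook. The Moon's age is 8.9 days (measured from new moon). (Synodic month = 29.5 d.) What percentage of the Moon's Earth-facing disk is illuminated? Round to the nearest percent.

66%

Elongation θ = 360° × 8.9/29.5 ≈ 108.6°.
cos 108.6° = (-0.319), so f = (1 − (-0.319))/2 = 0.660, so 66%.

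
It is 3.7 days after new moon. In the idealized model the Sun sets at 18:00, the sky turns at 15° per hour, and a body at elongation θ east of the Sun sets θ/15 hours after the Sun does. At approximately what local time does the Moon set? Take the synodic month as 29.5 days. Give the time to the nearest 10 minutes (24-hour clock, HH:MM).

The Moon has covered 3.7/29.5 of its cycle, so θ ≈ 360° × 3.7/29.5 = 45.2°.
The Moon trails the Sun by θ/15 = 45.2/15 ≈ 3.01 hours.
18:00 + 3.010 h ≈ 21:01 → 21:00 to the nearest ten minutes.

21:00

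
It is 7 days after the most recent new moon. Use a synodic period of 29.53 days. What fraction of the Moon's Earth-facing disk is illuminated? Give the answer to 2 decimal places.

0.46

Elongation θ = 360° × 7/29.53 ≈ 85.3°.
Illuminated fraction = (1 − cos 85.3°)/2 = (1 − 0.081)/2 ≈ 0.459.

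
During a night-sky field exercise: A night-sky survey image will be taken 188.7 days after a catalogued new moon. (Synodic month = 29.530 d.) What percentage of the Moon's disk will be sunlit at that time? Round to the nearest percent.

Reduce mod P: 188.7 − 6×29.530 = 11.52 d into the current lunation.
The Moon has covered 11.52/29.530 of its cycle, so θ ≈ 360° × 11.52/29.530 = 140.4°.
With cos θ = (-0.771), the lit fraction is (1 − (-0.771))/2 ≈ 0.885, so 89%.

89%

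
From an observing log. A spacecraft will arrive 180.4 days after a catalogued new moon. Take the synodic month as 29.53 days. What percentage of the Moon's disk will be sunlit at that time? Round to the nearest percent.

11%

180.4/29.53 = 6.109 lunations, so 6 complete cycles and 3.22 d into the next.
Elongation θ = 360° × 3.22/29.53 ≈ 39.3°.
With cos θ = 0.774, the lit fraction is (1 − 0.774)/2 ≈ 0.113, so 11%.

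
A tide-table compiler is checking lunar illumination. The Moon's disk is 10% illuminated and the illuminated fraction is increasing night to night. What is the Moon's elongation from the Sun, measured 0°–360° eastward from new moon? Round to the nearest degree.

37°

From f = (1 − cos θ)/2: cos θ = 1 − 2×0.10 = 0.800; arccos → 36.9°.
Waxing ⇒ before full, so θ = 36.9°.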